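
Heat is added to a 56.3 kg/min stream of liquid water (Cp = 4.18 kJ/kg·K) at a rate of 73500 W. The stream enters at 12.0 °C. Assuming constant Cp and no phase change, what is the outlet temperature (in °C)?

Q = 73500 W = 4410 kJ/min
ΔT = Q/(ṁ·Cp) = 4410/(56.3×4.18) = 18.739 K
T_out = 12.0 + 18.739 = 30.739 °C

T_out = 30.7 °C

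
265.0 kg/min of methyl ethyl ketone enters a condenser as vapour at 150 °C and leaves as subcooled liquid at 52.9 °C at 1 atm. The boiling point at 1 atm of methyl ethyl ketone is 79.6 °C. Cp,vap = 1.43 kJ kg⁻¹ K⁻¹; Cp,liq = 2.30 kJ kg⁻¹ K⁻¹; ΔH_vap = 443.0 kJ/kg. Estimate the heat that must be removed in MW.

Q_c = 2.67 MW

vapour 150→79.6 °C: -100.67 kJ/kg
condensation at 79.6 °C: -443 kJ/kg
liquid 79.6→52.9 °C: -61.41 kJ/kg
Δh = -100.67 + -443 + -61.41 = -605.08 kJ/kg
Q = ṁ·Δh = 265.0 kg/min × -605.08 kJ/kg = -160350 kJ/min
|Q| = 2672.4 kW = 2.6724 MW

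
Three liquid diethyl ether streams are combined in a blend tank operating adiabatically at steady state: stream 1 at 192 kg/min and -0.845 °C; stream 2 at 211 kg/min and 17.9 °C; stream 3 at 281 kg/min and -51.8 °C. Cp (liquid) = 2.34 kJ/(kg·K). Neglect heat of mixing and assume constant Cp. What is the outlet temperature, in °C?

T_out = -16.0 °C

No heat crosses the boundary, so H_out = H_in.
Σ ṁᵢCp,ᵢTᵢ = 192×2.34×-0.845 + 211×2.34×17.9 + 281×2.34×-51.8 = -25602
Σ ṁᵢCp,ᵢ = 192×2.34 + 211×2.34 + 281×2.34 = 1600.6
T_out = -25602 / 1600.6 = -15.996 °C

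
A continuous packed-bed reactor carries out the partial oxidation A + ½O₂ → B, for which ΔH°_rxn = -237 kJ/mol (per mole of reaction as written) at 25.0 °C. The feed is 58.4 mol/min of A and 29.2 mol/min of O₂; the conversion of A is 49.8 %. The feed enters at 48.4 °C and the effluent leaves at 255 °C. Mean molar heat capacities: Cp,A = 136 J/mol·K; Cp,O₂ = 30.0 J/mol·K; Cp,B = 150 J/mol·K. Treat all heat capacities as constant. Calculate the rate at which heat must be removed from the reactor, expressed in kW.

Extent of reaction ξ = 0.498 × 58.4 = 29.083 mol/min
Reaction term: ξ·ΔH°_rxn = 29.083 × -237 = -6892.7 kJ/min
Sensible, feed 48.4→25 °C: -206.35 kJ/min
Outlet flows (mol/min): A 29.317, O₂ 14.658, B 29.083
Sensible, products 25→255 °C: 2021.5 kJ/min
Q = ΔH = -5077.5 kJ/min = -84.625 kW
Heat removed = 84.625 kW

Q_out = 84.6 kW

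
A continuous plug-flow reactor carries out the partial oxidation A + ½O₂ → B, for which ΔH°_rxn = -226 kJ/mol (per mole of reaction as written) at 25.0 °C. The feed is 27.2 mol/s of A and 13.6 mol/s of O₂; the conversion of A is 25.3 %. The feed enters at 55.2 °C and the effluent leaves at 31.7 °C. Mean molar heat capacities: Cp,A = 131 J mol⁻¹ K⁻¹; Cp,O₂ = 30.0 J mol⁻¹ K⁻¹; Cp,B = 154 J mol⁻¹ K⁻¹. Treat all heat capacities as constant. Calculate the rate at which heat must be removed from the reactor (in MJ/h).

Q_out = 5930 MJ/h

Extent of reaction ξ = 0.253 × 27.2 = 6.8816 mol/s
Reaction term: ξ·ΔH°_rxn = 6.8816 × -226 = -1555.2 kJ/s
Sensible, feed 55.2→25 °C: -119.93 kJ/s
Outlet flows (mol/s): A 20.318, O₂ 10.159, B 6.8816
Sensible, products 25→31.7 °C: 26.976 kJ/s
Q = ΔH = -1648.2 kJ/s = -1648.2 kW
Heat removed = 5933.5 MJ/h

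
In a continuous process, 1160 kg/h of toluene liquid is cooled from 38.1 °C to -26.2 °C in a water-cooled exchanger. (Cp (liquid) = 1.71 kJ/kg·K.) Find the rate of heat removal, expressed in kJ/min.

Q_c = 2130 kJ/min

Q = ṁ·Cp·ΔT = 1160 × 1.71 × (-26.2 − 38.1) = -127550 kJ/h
Converting: 127550 / 3600 s = 35.429 kW
Cooling duty = 2125.8 kJ/min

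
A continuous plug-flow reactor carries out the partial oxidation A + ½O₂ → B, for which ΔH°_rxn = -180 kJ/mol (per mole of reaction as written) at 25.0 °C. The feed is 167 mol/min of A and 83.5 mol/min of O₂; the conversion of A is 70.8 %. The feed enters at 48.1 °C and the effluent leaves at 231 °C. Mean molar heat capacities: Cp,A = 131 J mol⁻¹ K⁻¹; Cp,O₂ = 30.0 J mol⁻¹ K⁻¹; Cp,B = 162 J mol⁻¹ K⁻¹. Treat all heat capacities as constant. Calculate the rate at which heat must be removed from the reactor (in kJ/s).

Q_out = 274 kJ/s

Extent of reaction ξ = 0.708 × 167 = 118.24 mol/min
Reaction term: ξ·ΔH°_rxn = 118.24 × -180 = -21282 kJ/min
Sensible, feed 48.1→25 °C: -563.22 kJ/min
Outlet flows (mol/min): A 48.764, O₂ 24.382, B 118.24
Sensible, products 25→231 °C: 5412.4 kJ/min
Q = ΔH = -16433 kJ/min = -273.89 kW
Heat removed = 273.89 kJ/s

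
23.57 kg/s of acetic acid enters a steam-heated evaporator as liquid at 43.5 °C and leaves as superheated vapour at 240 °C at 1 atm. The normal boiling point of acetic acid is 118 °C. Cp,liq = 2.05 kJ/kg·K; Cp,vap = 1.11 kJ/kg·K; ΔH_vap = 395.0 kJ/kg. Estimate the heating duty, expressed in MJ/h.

liquid 43.5→118 °C: 152.72 kJ/kg
vaporisation at 118 °C: 395 kJ/kg
vapour 118→240 °C: 135.42 kJ/kg
Δh = 152.72 + 395 + 135.42 = 683.14 kJ/kg
Q = ṁ·Δh = 23.57 kg/s × 683.14 kJ/kg = 16102 kJ/s
|Q| = 16102 kW = 57966 MJ/h

Q = 58000 MJ/h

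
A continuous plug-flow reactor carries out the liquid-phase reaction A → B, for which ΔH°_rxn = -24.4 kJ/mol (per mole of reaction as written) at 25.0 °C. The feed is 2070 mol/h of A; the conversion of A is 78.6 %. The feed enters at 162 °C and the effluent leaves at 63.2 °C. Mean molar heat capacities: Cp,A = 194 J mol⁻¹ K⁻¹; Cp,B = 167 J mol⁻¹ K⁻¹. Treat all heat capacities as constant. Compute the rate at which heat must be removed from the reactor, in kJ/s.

Extent of reaction ξ = 0.786 × 2070 = 1627 mol/h
Reaction term: ξ·ΔH°_rxn = 1627 × -24.4 = -39699 kJ/h
Sensible, feed 162→25 °C: -55016 kJ/h
Outlet flows (mol/h): A 442.98, B 1627
Sensible, products 25→63.2 °C: 13662 kJ/h
Q = ΔH = -81054 kJ/h = -22.515 kW
Heat removed = 22.515 kJ/s

Q_out = 22.5 kJ/s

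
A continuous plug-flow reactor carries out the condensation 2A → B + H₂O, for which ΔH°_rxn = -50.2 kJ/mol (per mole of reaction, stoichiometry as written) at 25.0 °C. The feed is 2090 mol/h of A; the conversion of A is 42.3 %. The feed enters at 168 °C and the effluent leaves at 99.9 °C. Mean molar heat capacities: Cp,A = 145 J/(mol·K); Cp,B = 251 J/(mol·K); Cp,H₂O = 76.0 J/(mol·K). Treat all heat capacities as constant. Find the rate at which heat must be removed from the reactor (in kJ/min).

Extent of reaction ξ = 0.423 × 2090 / 2 = 442.03 mol/h
Reaction term: ξ·ΔH°_rxn = 442.03 × -50.2 = -22190 kJ/h
Sensible, feed 168→25 °C: -43336 kJ/h
Outlet flows (mol/h): A 1205.9, B 442.03, H₂O 442.03
Sensible, products 25→99.9 °C: 23923 kJ/h
Q = ΔH = -41603 kJ/h = -11.556 kW
Heat removed = 693.38 kJ/min

Q_out = 693 kJ/min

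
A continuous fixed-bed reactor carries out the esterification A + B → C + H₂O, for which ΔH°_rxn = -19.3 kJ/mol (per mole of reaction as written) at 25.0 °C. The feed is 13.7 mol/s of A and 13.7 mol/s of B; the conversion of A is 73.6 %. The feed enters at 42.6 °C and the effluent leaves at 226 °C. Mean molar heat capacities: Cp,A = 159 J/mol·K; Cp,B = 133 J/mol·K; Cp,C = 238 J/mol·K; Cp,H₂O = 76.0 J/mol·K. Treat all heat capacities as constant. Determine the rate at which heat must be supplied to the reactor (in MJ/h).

Extent of reaction ξ = 0.736 × 13.7 = 10.083 mol/s
Reaction term: ξ·ΔH°_rxn = 10.083 × -19.3 = -194.61 kJ/s
Sensible, feed 42.6→25 °C: -70.407 kJ/s
Outlet flows (mol/s): A 3.6168, B 3.6168, C 10.083, H₂O 10.083
Sensible, products 25→226 °C: 848.67 kJ/s
Q = ΔH = 583.66 kJ/s = 583.66 kW
Heat supplied = 2101.2 MJ/h

Q_in = 2100 MJ/h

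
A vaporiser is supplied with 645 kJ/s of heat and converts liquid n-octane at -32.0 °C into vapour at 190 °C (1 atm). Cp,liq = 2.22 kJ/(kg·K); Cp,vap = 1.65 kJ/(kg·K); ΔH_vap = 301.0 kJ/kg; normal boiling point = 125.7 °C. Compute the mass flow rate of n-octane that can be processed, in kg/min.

Δh = 2.22×(125.7−-32.0) + 301.0 + 1.65×(190−125.7) = 757.19 kJ/kg
Q = 645 kJ/s = 645 kJ/s = 38700 kJ/min
ṁ = Q/Δh = 38700 / 757.19 = 51.11 kg/min

ṁ = 51.1 kg/min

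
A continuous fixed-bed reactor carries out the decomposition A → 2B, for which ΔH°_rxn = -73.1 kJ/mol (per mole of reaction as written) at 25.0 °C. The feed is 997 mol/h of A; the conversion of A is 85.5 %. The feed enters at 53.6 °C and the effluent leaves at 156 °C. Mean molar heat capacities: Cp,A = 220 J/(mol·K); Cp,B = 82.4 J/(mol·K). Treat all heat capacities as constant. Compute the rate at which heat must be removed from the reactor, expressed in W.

Extent of reaction ξ = 0.855 × 997 = 852.43 mol/h
Reaction term: ξ·ΔH°_rxn = 852.43 × -73.1 = -62313 kJ/h
Sensible, feed 53.6→25 °C: -6273.1 kJ/h
Outlet flows (mol/h): A 144.57, B 1704.9
Sensible, products 25→156 °C: 22569 kJ/h
Q = ΔH = -46017 kJ/h = -12.782 kW
Heat removed = 12782 W

Q_out = 12800 W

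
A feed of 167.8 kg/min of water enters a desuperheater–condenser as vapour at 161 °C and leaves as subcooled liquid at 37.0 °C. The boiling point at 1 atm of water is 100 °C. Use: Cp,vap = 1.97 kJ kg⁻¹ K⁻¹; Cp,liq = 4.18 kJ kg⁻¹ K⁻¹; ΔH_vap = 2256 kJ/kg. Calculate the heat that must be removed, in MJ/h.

vapour 161→100 °C: -120.17 kJ/kg
condensation at 100 °C: -2256 kJ/kg
liquid 100→37.0 °C: -263.34 kJ/kg
Δh = -120.17 + -2256 + -263.34 = -2639.5 kJ/kg
Q = ṁ·Δh = 167.8 kg/min × -2639.5 kJ/kg = -442910 kJ/min
|Q| = 7381.8 kW = 26575 MJ/h

Q_c = 26600 MJ/h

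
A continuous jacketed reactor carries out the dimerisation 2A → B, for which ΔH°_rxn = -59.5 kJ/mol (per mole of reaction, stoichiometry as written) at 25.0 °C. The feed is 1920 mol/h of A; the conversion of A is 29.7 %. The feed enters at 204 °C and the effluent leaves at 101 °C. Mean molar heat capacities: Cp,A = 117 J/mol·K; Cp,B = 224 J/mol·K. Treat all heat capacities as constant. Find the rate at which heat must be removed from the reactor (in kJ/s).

Extent of reaction ξ = 0.297 × 1920 / 2 = 285.12 mol/h
Reaction term: ξ·ΔH°_rxn = 285.12 × -59.5 = -16965 kJ/h
Sensible, feed 204→25 °C: -40211 kJ/h
Outlet flows (mol/h): A 1349.8, B 285.12
Sensible, products 25→101 °C: 16856 kJ/h
Q = ΔH = -40319 kJ/h = -11.2 kW
Heat removed = 11.2 kJ/s

Q_out = 11.2 kJ/s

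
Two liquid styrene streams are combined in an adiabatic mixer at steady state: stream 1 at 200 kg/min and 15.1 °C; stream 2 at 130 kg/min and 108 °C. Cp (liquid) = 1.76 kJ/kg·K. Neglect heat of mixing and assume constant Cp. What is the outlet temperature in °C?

T_out = 51.7 °C

Adiabatic, steady state ⇒ Σ ṁᵢCp,ᵢ(T_out − Tᵢ) = 0
T_out = Σ ṁᵢCp,ᵢTᵢ / Σ ṁᵢCp,ᵢ
      = 30026 / 580.8 = 51.697 °C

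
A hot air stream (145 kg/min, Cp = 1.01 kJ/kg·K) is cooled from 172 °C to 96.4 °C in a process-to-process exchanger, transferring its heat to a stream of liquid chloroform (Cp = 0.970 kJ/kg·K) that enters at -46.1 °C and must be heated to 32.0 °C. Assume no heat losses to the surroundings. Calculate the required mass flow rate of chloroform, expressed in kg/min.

ṁ_c = 146 kg/min

Heat released by hot stream: Q = 145 × 1.01 × (172 − 96.4) = 11072 kJ/min
Energy balance on cold side (adiabatic exchanger): Q = ṁ_c·Cp_c·(T_c,out − T_c,in)
ṁ_c = 11072 / [0.970 × (32.0 − -46.1)] = 146.15 kg/min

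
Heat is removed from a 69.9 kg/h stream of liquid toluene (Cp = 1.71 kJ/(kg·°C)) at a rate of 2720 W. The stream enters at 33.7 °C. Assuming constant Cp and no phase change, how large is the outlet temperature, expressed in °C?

Q = 2720 W = 9792 kJ/h
ΔT = Q/(ṁ·Cp) = 9792/(69.9×1.71) = 81.922 K
T_out = 33.7 − 81.922 = -48.222 °C

T_out = -48.2 °C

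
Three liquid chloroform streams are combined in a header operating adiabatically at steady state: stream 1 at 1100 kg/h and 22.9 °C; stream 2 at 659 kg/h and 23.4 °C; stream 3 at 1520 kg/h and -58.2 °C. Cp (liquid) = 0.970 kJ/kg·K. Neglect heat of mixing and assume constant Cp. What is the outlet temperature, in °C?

T_out = -14.6 °C

Energy balance with Q = 0: Σ ṁᵢCp,ᵢ(T_out − Tᵢ) = 0
Σ ṁᵢCp,ᵢTᵢ = 1100×0.970×22.9 + 659×0.970×23.4 + 1520×0.970×-58.2 = -46418
Σ ṁᵢCp,ᵢ = 1100×0.970 + 659×0.970 + 1520×0.970 = 3180.6
T_out = -46418 / 3180.6 = -14.594 °C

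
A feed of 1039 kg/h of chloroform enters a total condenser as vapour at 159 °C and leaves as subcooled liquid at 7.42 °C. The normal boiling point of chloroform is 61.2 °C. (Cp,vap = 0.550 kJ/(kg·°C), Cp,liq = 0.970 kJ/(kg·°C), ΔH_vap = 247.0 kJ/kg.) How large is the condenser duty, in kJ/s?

Q_c = 102 kJ/s

vapour 159→61.2 °C: -53.79 kJ/kg
condensation at 61.2 °C: -247 kJ/kg
liquid 61.2→7.42 °C: -52.167 kJ/kg
Δh = -53.79 + -247 + -52.167 = -352.96 kJ/kg
Q = ṁ·Δh = 1039 kg/h × -352.96 kJ/kg = -366720 kJ/h
|Q| = 101.87 kW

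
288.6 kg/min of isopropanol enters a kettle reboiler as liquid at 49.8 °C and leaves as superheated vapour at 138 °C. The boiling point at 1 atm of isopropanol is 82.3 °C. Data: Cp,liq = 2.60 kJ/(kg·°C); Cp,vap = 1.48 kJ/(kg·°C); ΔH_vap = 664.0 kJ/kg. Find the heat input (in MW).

Q = 4.00 MW

liquid 49.8→82.3 °C: 84.5 kJ/kg
vaporisation at 82.3 °C: 664 kJ/kg
vapour 82.3→138 °C: 82.436 kJ/kg
Δh = 84.5 + 664 + 82.436 = 830.94 kJ/kg
Q = ṁ·Δh = 288.6 kg/min × 830.94 kJ/kg = 239810 kJ/min
|Q| = 3996.8 kW = 3.9968 MW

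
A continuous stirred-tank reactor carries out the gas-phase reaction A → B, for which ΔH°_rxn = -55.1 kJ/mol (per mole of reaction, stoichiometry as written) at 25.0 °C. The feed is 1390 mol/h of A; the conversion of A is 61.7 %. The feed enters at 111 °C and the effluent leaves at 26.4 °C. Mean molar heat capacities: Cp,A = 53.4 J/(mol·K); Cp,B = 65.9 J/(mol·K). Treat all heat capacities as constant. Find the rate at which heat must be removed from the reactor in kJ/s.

Extent of reaction ξ = 0.617 × 1390 = 857.63 mol/h
Reaction term: ξ·ΔH°_rxn = 857.63 × -55.1 = -47255 kJ/h
Sensible, feed 111→25 °C: -6383.4 kJ/h
Outlet flows (mol/h): A 532.37, B 857.63
Sensible, products 25→26.4 °C: 118.92 kJ/h
Q = ΔH = -53520 kJ/h = -14.867 kW
Heat removed = 14.867 kJ/s

Q_out = 14.9 kJ/s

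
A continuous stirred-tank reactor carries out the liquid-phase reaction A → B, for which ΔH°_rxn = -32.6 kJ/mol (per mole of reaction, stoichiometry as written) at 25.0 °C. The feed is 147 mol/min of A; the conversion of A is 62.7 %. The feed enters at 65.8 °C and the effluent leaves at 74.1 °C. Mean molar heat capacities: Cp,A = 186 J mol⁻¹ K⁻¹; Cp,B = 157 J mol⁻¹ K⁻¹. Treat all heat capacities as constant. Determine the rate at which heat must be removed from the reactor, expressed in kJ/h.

Extent of reaction ξ = 0.627 × 147 = 92.169 mol/min
Reaction term: ξ·ΔH°_rxn = 92.169 × -32.6 = -3004.7 kJ/min
Sensible, feed 65.8→25 °C: -1115.6 kJ/min
Outlet flows (mol/min): A 54.831, B 92.169
Sensible, products 25→74.1 °C: 1211.3 kJ/min
Q = ΔH = -2909 kJ/min = -48.484 kW
Heat removed = 174540 kJ/h

Q_out = 175000 kJ/h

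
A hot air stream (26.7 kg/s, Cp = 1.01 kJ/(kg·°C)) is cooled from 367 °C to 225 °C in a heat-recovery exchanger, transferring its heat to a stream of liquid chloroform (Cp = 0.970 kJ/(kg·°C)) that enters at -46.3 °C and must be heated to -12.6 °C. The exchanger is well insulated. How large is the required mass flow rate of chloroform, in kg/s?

Heat released by hot stream: Q = 26.7 × 1.01 × (367 − 225) = 3829.3 kJ/s
Energy balance on cold side (adiabatic exchanger): Q = ṁ_c·Cp_c·(T_c,out − T_c,in)
ṁ_c = 3829.3 / [0.970 × (-12.6 − -46.3)] = 117.14 kg/s

ṁ_c = 117 kg/s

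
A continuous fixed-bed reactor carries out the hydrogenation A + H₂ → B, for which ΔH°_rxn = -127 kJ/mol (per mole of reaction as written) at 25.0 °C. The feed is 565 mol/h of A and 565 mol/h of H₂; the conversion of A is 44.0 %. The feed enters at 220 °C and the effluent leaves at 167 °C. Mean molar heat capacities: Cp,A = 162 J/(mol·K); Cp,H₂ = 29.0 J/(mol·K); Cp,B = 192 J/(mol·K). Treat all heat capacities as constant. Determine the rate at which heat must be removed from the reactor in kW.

Extent of reaction ξ = 0.440 × 565 = 248.6 mol/h
Reaction term: ξ·ΔH°_rxn = 248.6 × -127 = -31572 kJ/h
Sensible, feed 220→25 °C: -21043 kJ/h
Outlet flows (mol/h): A 316.4, H₂ 316.4, B 248.6
Sensible, products 25→167 °C: 15359 kJ/h
Q = ΔH = -37256 kJ/h = -10.349 kW
Heat removed = 10.349 kW

Q_out = 10.3 kW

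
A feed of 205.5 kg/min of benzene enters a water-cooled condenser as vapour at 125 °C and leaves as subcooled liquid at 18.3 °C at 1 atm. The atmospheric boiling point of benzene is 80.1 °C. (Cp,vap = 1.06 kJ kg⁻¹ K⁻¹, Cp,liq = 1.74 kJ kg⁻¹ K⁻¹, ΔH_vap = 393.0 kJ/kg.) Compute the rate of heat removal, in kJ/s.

vapour 125→80.1 °C: -47.594 kJ/kg
condensation at 80.1 °C: -393 kJ/kg
liquid 80.1→18.3 °C: -107.53 kJ/kg
Δh = -47.594 + -393 + -107.53 = -548.13 kJ/kg
Q = ṁ·Δh = 205.5 kg/min × -548.13 kJ/kg = -112640 kJ/min
|Q| = 1877.3 kW

Q_c = 1880 kJ/s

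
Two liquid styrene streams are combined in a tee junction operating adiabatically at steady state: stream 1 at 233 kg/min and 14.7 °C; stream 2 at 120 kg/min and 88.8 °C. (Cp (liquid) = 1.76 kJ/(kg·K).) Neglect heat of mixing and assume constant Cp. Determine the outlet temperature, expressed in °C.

Energy balance with Q = 0: Σ ṁᵢCp,ᵢ(T_out − Tᵢ) = 0
T_out = Σ ṁᵢCp,ᵢTᵢ / Σ ṁᵢCp,ᵢ
      = 24783 / 621.28 = 39.89 °C

T_out = 39.9 °C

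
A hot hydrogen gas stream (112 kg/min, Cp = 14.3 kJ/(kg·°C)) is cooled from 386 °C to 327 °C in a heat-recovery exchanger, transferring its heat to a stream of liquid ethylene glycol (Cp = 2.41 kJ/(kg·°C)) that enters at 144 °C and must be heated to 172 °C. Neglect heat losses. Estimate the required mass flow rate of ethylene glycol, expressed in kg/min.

Heat released by hot stream: Q = 112 × 14.3 × (386 − 327) = 94494 kJ/min
Energy balance on cold side (adiabatic exchanger): Q = ṁ_c·Cp_c·(T_c,out − T_c,in)
ṁ_c = 94494 / [2.41 × (172 − 144)] = 1400.3 kg/min

ṁ_c = 1400 kg/min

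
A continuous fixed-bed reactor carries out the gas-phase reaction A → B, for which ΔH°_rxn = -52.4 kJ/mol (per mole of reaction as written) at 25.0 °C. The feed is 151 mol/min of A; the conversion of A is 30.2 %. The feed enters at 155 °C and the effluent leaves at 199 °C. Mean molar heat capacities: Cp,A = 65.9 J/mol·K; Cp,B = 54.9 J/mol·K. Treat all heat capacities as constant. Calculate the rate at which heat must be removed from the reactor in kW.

Q_out = 34.0 kW

Extent of reaction ξ = 0.302 × 151 = 45.602 mol/min
Reaction term: ξ·ΔH°_rxn = 45.602 × -52.4 = -2389.5 kJ/min
Sensible, feed 155→25 °C: -1293.6 kJ/min
Outlet flows (mol/min): A 105.4, B 45.602
Sensible, products 25→199 °C: 1644.2 kJ/min
Q = ΔH = -2039 kJ/min = -33.983 kW
Heat removed = 33.983 kW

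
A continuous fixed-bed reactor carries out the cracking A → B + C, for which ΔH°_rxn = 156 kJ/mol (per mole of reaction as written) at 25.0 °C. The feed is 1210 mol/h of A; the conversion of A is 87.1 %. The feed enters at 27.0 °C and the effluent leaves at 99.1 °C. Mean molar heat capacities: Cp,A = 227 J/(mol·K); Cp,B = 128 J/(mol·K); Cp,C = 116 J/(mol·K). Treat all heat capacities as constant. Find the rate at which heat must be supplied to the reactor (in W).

Q_in = 51500 W

Extent of reaction ξ = 0.871 × 1210 = 1053.9 mol/h
Reaction term: ξ·ΔH°_rxn = 1053.9 × 156 = 164410 kJ/h
Sensible, feed 27.0→25 °C: -549.34 kJ/h
Outlet flows (mol/h): A 156.09, B 1053.9, C 1053.9
Sensible, products 25→99.1 °C: 21681 kJ/h
Q = ΔH = 185540 kJ/h = 51.539 kW
Heat supplied = 51539 W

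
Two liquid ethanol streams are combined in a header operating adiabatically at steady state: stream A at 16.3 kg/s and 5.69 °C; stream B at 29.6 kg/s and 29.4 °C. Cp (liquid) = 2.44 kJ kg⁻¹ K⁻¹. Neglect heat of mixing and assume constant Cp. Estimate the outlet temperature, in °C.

T_out = 21.0 °C

No heat crosses the boundary, so H_out = H_in.
T_out = Σ ṁᵢCp,ᵢTᵢ / Σ ṁᵢCp,ᵢ
      = 2349.7 / 112 = 20.98 °C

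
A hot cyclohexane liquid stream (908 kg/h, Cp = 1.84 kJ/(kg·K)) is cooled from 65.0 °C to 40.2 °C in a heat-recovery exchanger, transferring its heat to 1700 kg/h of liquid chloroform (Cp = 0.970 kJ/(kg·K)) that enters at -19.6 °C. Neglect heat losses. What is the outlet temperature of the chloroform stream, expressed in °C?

T_c,out = 5.53 °C

Heat released by hot stream: Q = 908 × 1.84 × (65.0 − 40.2) = 41434 kJ/h
Energy balance on cold side (adiabatic exchanger): Q = ṁ_c·Cp_c·(T_c,out − T_c,in)
T_c,out = -19.6 + 41434/(1700 × 0.970) = 5.5267 °C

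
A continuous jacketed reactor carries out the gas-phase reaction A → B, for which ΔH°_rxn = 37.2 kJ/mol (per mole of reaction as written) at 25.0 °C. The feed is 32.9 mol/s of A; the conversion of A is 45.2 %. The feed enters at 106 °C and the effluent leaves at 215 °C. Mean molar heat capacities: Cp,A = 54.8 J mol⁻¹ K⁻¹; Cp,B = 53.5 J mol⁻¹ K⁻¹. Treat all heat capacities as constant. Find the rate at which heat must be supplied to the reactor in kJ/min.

Q_in = 44800 kJ/min

Extent of reaction ξ = 0.452 × 32.9 = 14.871 mol/s
Reaction term: ξ·ΔH°_rxn = 14.871 × 37.2 = 553.19 kJ/s
Sensible, feed 106→25 °C: -146.04 kJ/s
Outlet flows (mol/s): A 18.029, B 14.871
Sensible, products 25→215 °C: 338.88 kJ/s
Q = ΔH = 746.04 kJ/s = 746.04 kW
Heat supplied = 44762 kJ/min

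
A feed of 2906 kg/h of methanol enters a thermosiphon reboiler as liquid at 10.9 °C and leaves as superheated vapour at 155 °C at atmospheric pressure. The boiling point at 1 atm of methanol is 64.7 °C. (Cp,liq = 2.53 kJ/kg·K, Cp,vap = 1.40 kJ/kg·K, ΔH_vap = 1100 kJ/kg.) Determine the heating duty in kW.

liquid 10.9→64.7 °C: 136.11 kJ/kg
vaporisation at 64.7 °C: 1100 kJ/kg
vapour 64.7→155 °C: 126.42 kJ/kg
Δh = 136.11 + 1100 + 126.42 = 1362.5 kJ/kg
Q = ṁ·Δh = 2906 kg/h × 1362.5 kJ/kg = 3.9595e+06 kJ/h
|Q| = 1099.9 kW

Q = 1100 kW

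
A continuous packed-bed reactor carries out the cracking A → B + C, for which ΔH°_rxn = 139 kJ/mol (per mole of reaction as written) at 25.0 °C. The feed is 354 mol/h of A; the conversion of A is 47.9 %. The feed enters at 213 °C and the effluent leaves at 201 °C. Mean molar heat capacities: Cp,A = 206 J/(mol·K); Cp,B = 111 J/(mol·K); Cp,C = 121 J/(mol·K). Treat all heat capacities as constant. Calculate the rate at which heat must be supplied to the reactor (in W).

Extent of reaction ξ = 0.479 × 354 = 169.57 mol/h
Reaction term: ξ·ΔH°_rxn = 169.57 × 139 = 23570 kJ/h
Sensible, feed 213→25 °C: -13710 kJ/h
Outlet flows (mol/h): A 184.43, B 169.57, C 169.57
Sensible, products 25→201 °C: 13611 kJ/h
Q = ΔH = 23471 kJ/h = 6.5196 kW
Heat supplied = 6519.6 W

Q_in = 6520 W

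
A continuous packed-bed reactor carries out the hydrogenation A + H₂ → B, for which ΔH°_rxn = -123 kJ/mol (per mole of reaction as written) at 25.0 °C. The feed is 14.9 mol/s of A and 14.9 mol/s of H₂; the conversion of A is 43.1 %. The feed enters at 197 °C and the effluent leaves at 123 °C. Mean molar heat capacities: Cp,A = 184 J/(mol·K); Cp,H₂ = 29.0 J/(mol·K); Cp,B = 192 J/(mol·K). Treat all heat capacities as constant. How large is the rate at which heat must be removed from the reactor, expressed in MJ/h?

Extent of reaction ξ = 0.431 × 14.9 = 6.4219 mol/s
Reaction term: ξ·ΔH°_rxn = 6.4219 × -123 = -789.89 kJ/s
Sensible, feed 197→25 °C: -545.88 kJ/s
Outlet flows (mol/s): A 8.4781, H₂ 8.4781, B 6.4219
Sensible, products 25→123 °C: 297.81 kJ/s
Q = ΔH = -1038 kJ/s = -1038 kW
Heat removed = 3736.7 MJ/h

Q_out = 3740 MJ/h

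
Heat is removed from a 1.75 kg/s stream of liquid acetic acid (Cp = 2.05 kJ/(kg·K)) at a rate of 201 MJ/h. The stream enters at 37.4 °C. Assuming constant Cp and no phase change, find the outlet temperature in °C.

T_out = 21.8 °C

Q = 201 MJ/h = 55.833 kJ/s
ΔT = Q/(ṁ·Cp) = 55.833/(1.75×2.05) = 15.563 K
T_out = 37.4 − 15.563 = 21.837 °C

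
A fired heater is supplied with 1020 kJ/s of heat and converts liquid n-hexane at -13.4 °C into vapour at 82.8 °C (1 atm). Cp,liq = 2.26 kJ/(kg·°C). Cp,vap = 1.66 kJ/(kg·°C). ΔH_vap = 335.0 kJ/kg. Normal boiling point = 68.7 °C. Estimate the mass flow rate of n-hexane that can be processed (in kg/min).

Δh = 2.26×(68.7−-13.4) + 335.0 + 1.66×(82.8−68.7) = 543.95 kJ/kg
Q = 1020 kJ/s = 1020 kJ/s = 61200 kJ/min
ṁ = Q/Δh = 61200 / 543.95 = 112.51 kg/min

ṁ = 113 kg/min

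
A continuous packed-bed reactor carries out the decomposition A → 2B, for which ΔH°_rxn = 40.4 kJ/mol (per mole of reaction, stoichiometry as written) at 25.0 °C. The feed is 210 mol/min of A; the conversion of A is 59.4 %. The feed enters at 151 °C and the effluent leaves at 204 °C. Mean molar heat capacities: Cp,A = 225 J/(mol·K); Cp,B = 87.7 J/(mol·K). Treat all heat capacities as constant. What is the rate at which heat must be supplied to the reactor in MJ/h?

Extent of reaction ξ = 0.594 × 210 = 124.74 mol/min
Reaction term: ξ·ΔH°_rxn = 124.74 × 40.4 = 5039.5 kJ/min
Sensible, feed 151→25 °C: -5953.5 kJ/min
Outlet flows (mol/min): A 85.26, B 249.48
Sensible, products 25→204 °C: 7350.3 kJ/min
Q = ΔH = 6436.3 kJ/min = 107.27 kW
Heat supplied = 386.18 MJ/h

Q_in = 386 MJ/h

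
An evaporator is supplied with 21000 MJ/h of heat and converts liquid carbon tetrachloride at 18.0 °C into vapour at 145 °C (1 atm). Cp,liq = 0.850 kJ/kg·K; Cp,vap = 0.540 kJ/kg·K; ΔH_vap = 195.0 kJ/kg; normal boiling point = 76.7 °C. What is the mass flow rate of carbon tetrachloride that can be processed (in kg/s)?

Δh = 0.850×(76.7−18.0) + 195.0 + 0.540×(145−76.7) = 281.78 kJ/kg
Q = 21000 MJ/h = 5833.3 kJ/s = 5833.3 kJ/s
ṁ = Q/Δh = 5833.3 / 281.78 = 20.702 kg/s

ṁ = 20.7 kg/s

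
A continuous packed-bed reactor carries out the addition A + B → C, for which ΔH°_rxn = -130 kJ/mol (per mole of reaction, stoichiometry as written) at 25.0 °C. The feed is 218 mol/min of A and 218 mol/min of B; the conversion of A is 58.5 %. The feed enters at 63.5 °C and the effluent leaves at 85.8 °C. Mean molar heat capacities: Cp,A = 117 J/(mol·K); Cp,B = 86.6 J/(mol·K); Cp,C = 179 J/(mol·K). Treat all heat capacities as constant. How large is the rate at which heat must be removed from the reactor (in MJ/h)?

Extent of reaction ξ = 0.585 × 218 = 127.53 mol/min
Reaction term: ξ·ΔH°_rxn = 127.53 × -130 = -16579 kJ/min
Sensible, feed 63.5→25 °C: -1708.8 kJ/min
Outlet flows (mol/min): A 90.47, B 90.47, C 127.53
Sensible, products 25→85.8 °C: 2507.9 kJ/min
Q = ΔH = -15780 kJ/min = -263 kW
Heat removed = 946.79 MJ/h

Q_out = 947 MJ/h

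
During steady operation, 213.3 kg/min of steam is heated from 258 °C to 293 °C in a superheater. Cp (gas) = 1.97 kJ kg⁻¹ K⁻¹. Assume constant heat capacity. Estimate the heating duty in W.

Q = ṁ·Cp·ΔT = 213.3 × 1.97 × (293 − 258) = 14707 kJ/min
Converting: 14707 / 60 s = 245.12 kW
Heating duty = 245120 W

Q = 245000 W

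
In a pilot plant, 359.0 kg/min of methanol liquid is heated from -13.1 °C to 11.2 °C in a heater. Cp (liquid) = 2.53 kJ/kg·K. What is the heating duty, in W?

Q = ṁ·Cp·ΔT = 359.0 × 2.53 × (11.2 − -13.1) = 22071 kJ/min
Converting: 22071 / 60 s = 367.85 kW
Heating duty = 367850 W

Q = 368000 W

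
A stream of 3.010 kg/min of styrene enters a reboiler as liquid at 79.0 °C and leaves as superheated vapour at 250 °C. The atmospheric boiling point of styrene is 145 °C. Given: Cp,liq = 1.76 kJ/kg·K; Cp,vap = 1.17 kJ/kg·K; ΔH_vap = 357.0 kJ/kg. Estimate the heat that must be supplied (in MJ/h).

liquid 79.0→145 °C: 116.16 kJ/kg
vaporisation at 145 °C: 357 kJ/kg
vapour 145→250 °C: 122.85 kJ/kg
Δh = 116.16 + 357 + 122.85 = 596.01 kJ/kg
Q = ṁ·Δh = 3.010 kg/min × 596.01 kJ/kg = 1794 kJ/min
|Q| = 29.9 kW = 107.64 MJ/h

Q = 108 MJ/h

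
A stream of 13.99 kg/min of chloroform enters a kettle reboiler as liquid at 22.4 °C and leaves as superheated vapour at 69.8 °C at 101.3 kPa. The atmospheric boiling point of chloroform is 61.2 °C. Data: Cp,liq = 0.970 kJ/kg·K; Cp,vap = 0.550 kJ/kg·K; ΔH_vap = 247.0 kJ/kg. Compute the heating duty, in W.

liquid 22.4→61.2 °C: 37.636 kJ/kg
vaporisation at 61.2 °C: 247 kJ/kg
vapour 61.2→69.8 °C: 4.73 kJ/kg
Δh = 37.636 + 247 + 4.73 = 289.37 kJ/kg
Q = ṁ·Δh = 13.99 kg/min × 289.37 kJ/kg = 4048.2 kJ/min
|Q| = 67.471 kW = 67471 W

Q = 67500 W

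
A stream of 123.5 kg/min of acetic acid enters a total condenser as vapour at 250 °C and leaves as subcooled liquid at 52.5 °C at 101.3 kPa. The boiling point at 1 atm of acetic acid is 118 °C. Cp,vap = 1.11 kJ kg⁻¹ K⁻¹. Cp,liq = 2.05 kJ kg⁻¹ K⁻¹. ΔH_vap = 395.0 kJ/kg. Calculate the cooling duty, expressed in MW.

Q_c = 1.39 MW

vapour 250→118 °C: -146.52 kJ/kg
condensation at 118 °C: -395 kJ/kg
liquid 118→52.5 °C: -134.27 kJ/kg
Δh = -146.52 + -395 + -134.27 = -675.79 kJ/kg
Q = ṁ·Δh = 123.5 kg/min × -675.79 kJ/kg = -83461 kJ/min
|Q| = 1391 kW = 1.391 MW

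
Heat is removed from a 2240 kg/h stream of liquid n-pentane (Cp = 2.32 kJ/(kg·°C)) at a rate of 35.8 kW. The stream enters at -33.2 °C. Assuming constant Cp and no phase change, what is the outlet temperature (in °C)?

Q = 35.8 kW = 128880 kJ/h
ΔT = Q/(ṁ·Cp) = 128880/(2240×2.32) = 24.8 K
T_out = -33.2 − 24.8 = -58 °C

T_out = -58.0 °C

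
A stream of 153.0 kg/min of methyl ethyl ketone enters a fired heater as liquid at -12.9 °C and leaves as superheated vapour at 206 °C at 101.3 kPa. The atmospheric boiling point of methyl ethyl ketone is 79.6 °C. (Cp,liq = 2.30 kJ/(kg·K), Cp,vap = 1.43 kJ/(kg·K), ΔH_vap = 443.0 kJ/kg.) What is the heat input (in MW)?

liquid -12.9→79.6 °C: 212.75 kJ/kg
vaporisation at 79.6 °C: 443 kJ/kg
vapour 79.6→206 °C: 180.75 kJ/kg
Δh = 212.75 + 443 + 180.75 = 836.5 kJ/kg
Q = ṁ·Δh = 153.0 kg/min × 836.5 kJ/kg = 127980 kJ/min
|Q| = 2133.1 kW = 2.1331 MW

Q = 2.13 MW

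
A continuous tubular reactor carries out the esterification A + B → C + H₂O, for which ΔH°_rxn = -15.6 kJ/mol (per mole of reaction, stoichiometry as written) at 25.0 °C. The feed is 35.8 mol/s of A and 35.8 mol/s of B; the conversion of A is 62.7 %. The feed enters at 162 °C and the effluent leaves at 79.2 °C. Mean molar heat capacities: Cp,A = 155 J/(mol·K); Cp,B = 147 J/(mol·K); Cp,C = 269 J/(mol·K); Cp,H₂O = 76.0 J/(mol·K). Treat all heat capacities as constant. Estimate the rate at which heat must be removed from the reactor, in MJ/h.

Q_out = 4290 MJ/h

Extent of reaction ξ = 0.627 × 35.8 = 22.447 mol/s
Reaction term: ξ·ΔH°_rxn = 22.447 × -15.6 = -350.17 kJ/s
Sensible, feed 162→25 °C: -1481.2 kJ/s
Outlet flows (mol/s): A 13.353, B 13.353, C 22.447, H₂O 22.447
Sensible, products 25→79.2 °C: 638.3 kJ/s
Q = ΔH = -1193.1 kJ/s = -1193.1 kW
Heat removed = 4295 MJ/h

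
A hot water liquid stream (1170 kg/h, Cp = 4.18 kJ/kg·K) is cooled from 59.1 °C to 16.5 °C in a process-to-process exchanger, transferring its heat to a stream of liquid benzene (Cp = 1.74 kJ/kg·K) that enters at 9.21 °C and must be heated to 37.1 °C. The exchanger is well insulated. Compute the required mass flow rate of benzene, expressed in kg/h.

ṁ_c = 4290 kg/h

Heat released by hot stream: Q = 1170 × 4.18 × (59.1 − 16.5) = 208340 kJ/h
Energy balance on cold side (adiabatic exchanger): Q = ṁ_c·Cp_c·(T_c,out − T_c,in)
ṁ_c = 208340 / [1.74 × (37.1 − 9.21)] = 4293.1 kg/h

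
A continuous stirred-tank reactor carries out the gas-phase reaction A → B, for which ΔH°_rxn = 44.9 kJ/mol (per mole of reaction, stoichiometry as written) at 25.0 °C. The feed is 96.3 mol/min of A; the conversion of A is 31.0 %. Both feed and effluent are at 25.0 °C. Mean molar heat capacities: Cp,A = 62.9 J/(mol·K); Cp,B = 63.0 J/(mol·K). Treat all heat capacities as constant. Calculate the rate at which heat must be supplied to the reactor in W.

Q_in = 22300 W

Extent of reaction ξ = 0.310 × 96.3 = 29.853 mol/min
Reaction term: ξ·ΔH°_rxn = 29.853 × 44.9 = 1340.4 kJ/min
Q = ΔH = 1340.4 kJ/min = 22.34 kW
Heat supplied = 22340 W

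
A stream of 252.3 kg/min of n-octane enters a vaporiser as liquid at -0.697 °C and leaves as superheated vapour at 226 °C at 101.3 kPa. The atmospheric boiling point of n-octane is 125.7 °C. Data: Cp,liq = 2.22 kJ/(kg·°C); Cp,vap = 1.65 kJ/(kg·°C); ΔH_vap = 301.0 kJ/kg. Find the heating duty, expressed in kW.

liquid -0.697→125.7 °C: 280.6 kJ/kg
vaporisation at 125.7 °C: 301 kJ/kg
vapour 125.7→226 °C: 165.49 kJ/kg
Δh = 280.6 + 301 + 165.49 = 747.1 kJ/kg
Q = ṁ·Δh = 252.3 kg/min × 747.1 kJ/kg = 188490 kJ/min
|Q| = 3141.5 kW

Q = 3140 kW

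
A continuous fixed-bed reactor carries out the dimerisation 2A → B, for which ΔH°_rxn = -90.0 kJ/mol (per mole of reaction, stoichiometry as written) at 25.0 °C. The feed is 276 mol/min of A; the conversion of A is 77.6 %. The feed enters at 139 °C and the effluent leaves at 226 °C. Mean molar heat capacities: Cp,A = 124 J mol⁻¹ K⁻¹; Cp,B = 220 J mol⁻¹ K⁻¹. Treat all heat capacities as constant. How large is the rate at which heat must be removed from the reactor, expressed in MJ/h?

Extent of reaction ξ = 0.776 × 276 / 2 = 107.09 mol/min
Reaction term: ξ·ΔH°_rxn = 107.09 × -90.0 = -9637.9 kJ/min
Sensible, feed 139→25 °C: -3901.5 kJ/min
Outlet flows (mol/min): A 61.824, B 107.09
Sensible, products 25→226 °C: 6276.3 kJ/min
Q = ΔH = -7263.1 kJ/min = -121.05 kW
Heat removed = 435.79 MJ/h

Q_out = 436 MJ/h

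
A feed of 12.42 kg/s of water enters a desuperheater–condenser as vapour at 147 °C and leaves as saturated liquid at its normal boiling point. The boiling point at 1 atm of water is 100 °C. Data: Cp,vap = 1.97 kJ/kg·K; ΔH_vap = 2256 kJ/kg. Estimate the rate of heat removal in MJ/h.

vapour 147→100 °C: -92.59 kJ/kg
condensation at 100 °C: -2256 kJ/kg
Δh = -92.59 + -2256 = -2348.6 kJ/kg
Q = ṁ·Δh = 12.42 kg/s × -2348.6 kJ/kg = -29169 kJ/s
|Q| = 29169 kW = 105010 MJ/h

Q_c = 105000 MJ/h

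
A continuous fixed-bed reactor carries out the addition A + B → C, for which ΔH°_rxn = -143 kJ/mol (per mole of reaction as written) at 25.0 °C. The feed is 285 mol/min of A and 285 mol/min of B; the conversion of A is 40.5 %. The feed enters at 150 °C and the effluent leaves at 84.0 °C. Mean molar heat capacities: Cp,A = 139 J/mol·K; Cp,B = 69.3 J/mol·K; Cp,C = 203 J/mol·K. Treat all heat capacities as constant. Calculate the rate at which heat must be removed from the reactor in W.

Q_out = 341000 W

Extent of reaction ξ = 0.405 × 285 = 115.43 mol/min
Reaction term: ξ·ΔH°_rxn = 115.43 × -143 = -16506 kJ/min
Sensible, feed 150→25 °C: -7420.7 kJ/min
Outlet flows (mol/min): A 169.57, B 169.57, C 115.43
Sensible, products 25→84.0 °C: 3466.5 kJ/min
Q = ΔH = -20460 kJ/min = -341 kW
Heat removed = 341000 W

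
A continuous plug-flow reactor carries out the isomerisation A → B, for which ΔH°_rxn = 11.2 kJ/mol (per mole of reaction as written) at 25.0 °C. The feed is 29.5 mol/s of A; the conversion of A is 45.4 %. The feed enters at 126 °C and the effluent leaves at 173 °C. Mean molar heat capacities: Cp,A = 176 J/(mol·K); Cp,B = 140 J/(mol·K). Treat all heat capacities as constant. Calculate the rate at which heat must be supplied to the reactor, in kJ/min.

Q_in = 19400 kJ/min

Extent of reaction ξ = 0.454 × 29.5 = 13.393 mol/s
Reaction term: ξ·ΔH°_rxn = 13.393 × 11.2 = 150 kJ/s
Sensible, feed 126→25 °C: -524.39 kJ/s
Outlet flows (mol/s): A 16.107, B 13.393
Sensible, products 25→173 °C: 697.06 kJ/s
Q = ΔH = 322.67 kJ/s = 322.67 kW
Heat supplied = 19360 kJ/min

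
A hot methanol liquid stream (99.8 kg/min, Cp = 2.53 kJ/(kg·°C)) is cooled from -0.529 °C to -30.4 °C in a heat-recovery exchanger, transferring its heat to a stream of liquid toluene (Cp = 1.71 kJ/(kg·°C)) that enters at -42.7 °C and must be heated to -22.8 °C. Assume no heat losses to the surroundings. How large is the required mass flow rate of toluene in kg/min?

ṁ_c = 222 kg/min

Heat released by hot stream: Q = 99.8 × 2.53 × (-0.529 − -30.4) = 7542.2 kJ/min
Energy balance on cold side (adiabatic exchanger): Q = ṁ_c·Cp_c·(T_c,out − T_c,in)
ṁ_c = 7542.2 / [1.71 × (-22.8 − -42.7)] = 221.64 kg/min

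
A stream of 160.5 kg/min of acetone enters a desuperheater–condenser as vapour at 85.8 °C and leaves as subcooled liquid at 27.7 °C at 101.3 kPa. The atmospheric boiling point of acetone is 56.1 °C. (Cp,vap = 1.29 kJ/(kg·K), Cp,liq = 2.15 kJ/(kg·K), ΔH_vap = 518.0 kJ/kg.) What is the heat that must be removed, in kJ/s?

Q_c = 1650 kJ/s

vapour 85.8→56.1 °C: -38.313 kJ/kg
condensation at 56.1 °C: -518 kJ/kg
liquid 56.1→27.7 °C: -61.06 kJ/kg
Δh = -38.313 + -518 + -61.06 = -617.37 kJ/kg
Q = ṁ·Δh = 160.5 kg/min × -617.37 kJ/kg = -99088 kJ/min
|Q| = 1651.5 kW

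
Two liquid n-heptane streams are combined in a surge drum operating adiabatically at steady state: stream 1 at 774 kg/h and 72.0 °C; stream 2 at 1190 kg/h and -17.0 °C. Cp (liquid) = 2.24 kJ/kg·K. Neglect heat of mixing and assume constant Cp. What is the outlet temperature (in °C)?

No heat crosses the boundary, so H_out = H_in.
T_out = Σ ṁᵢCp,ᵢTᵢ / Σ ṁᵢCp,ᵢ
      = 79516 / 4399.4 = 18.074 °C

T_out = 18.1 °C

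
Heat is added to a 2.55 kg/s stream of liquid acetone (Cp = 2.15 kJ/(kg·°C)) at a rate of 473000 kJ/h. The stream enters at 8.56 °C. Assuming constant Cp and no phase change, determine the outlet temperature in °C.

Q = 473000 kJ/h = 131.39 kJ/s
ΔT = Q/(ṁ·Cp) = 131.39/(2.55×2.15) = 23.965 K
T_out = 8.56 + 23.965 = 32.525 °C

T_out = 32.5 °C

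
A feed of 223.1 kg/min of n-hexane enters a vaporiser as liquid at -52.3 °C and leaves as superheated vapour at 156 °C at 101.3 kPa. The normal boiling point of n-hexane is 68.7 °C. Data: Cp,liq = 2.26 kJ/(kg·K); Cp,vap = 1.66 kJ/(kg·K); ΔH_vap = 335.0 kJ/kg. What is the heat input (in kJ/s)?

Q = 2800 kJ/s

liquid -52.3→68.7 °C: 273.46 kJ/kg
vaporisation at 68.7 °C: 335 kJ/kg
vapour 68.7→156 °C: 144.92 kJ/kg
Δh = 273.46 + 335 + 144.92 = 753.38 kJ/kg
Q = ṁ·Δh = 223.1 kg/min × 753.38 kJ/kg = 168080 kJ/min
|Q| = 2801.3 kW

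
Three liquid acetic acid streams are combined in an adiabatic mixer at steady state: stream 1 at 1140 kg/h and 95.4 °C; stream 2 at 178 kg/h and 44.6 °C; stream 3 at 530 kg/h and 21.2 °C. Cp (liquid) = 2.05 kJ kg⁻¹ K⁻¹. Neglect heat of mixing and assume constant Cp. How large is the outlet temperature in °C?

T_out = 69.2 °C

No heat crosses the boundary, so H_out = H_in.
Σ ṁᵢCp,ᵢTᵢ = 1140×2.05×95.4 + 178×2.05×44.6 + 530×2.05×21.2 = 262260
Σ ṁᵢCp,ᵢ = 1140×2.05 + 178×2.05 + 530×2.05 = 3788.4
T_out = 262260 / 3788.4 = 69.227 °C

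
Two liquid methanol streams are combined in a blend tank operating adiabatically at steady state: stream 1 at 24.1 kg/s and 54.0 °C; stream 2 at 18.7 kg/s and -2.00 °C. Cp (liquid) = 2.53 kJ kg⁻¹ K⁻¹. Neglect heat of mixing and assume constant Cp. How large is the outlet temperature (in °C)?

T_out = 29.5 °C

No heat crosses the boundary, so H_out = H_in.
T_out = Σ ṁᵢCp,ᵢTᵢ / Σ ṁᵢCp,ᵢ
      = 3197.9 / 108.28 = 29.533 °C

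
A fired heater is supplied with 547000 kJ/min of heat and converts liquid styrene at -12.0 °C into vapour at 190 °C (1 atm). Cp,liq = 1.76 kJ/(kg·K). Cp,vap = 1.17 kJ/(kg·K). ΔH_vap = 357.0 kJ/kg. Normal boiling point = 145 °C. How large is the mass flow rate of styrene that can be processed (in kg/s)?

Δh = 1.76×(145−-12.0) + 357.0 + 1.17×(190−145) = 685.97 kJ/kg
Q = 547000 kJ/min = 9116.7 kJ/s = 9116.7 kJ/s
ṁ = Q/Δh = 9116.7 / 685.97 = 13.29 kg/s

ṁ = 13.3 kg/s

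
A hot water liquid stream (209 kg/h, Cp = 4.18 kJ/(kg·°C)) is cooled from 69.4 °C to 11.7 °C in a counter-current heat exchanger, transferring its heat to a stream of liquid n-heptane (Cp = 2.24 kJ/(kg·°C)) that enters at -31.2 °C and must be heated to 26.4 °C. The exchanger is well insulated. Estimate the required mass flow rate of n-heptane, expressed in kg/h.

Heat released by hot stream: Q = 209 × 4.18 × (69.4 − 11.7) = 50408 kJ/h
Energy balance on cold side (adiabatic exchanger): Q = ṁ_c·Cp_c·(T_c,out − T_c,in)
ṁ_c = 50408 / [2.24 × (26.4 − -31.2)] = 390.69 kg/h

ṁ_c = 391 kg/h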